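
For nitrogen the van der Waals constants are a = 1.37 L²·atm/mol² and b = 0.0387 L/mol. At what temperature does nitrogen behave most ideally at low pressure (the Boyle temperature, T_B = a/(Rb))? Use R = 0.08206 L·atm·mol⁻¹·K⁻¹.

For a van der Waals gas the second virial coefficient B₂ = b − a/(RT) vanishes at T_B = a/(Rb).
T_B = 1.37/(0.08206×0.0387) = 1.37/0.0031757 = 431.4 K

T_B ≈ 431.4 K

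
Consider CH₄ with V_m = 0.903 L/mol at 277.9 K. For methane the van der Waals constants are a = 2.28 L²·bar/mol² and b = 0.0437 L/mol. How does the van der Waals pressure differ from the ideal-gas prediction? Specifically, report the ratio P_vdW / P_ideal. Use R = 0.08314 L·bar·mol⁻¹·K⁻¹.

Ideal: P_ideal = RT/V_m = (0.08314)(277.9)/0.903 = 25.5865 bar
vdW: P = RT/(V_m − b) − a/V_m² = 23.1046/0.859300 − 2.28/0.815409 = 26.8877 − 2.79614 = 24.0916 bar
Ratio = 24.0916/25.5865 = 0.9416

P_vdW / P_ideal ≈ 0.9416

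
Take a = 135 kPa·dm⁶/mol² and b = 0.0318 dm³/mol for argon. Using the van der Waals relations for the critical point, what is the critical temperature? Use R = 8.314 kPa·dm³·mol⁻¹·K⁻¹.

T_c ≈ 151.3 K

For a van der Waals gas, T_c = 8a/(27Rb).
T_c = 8×135/(27×8.314×0.0318) = 1080.0/7.1384 = 151.3 K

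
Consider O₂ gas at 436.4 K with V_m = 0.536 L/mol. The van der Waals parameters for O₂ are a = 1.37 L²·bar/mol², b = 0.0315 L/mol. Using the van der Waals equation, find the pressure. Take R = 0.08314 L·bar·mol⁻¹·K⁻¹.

P = RT/(V_m − b) − a/V_m²
RT/(V_m − b) = (0.08314)(436.4)/(0.536 − 0.0315) = 36.282/0.50450 = 71.917 bar
a/V_m² = 1.37/(0.536)² = 4.7686 bar
P = 71.917 − 4.7686 = 67.15 bar

P ≈ 67.15 bar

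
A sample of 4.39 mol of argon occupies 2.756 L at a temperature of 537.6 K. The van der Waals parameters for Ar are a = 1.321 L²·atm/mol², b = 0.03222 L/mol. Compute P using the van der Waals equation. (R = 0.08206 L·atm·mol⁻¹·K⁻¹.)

P ≈ 70.72 atm

P = nRT/(V − nb) − a n²/V²
nRT/(V − nb) = (4.39)(0.08206)(537.6)/(2.756 − 4.39×0.03222) = 193.67/2.6146 = 74.073 atm
a n²/V² = (1.321)(4.39)²/(2.756)² = 3.3518 atm
P = 74.073 − 3.3518 = 70.72 atm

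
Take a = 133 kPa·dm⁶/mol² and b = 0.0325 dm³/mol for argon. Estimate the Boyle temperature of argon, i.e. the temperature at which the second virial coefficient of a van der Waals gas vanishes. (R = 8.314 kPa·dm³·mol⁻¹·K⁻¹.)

For a van der Waals gas the second virial coefficient B₂ = b − a/(RT) vanishes at T_B = a/(Rb).
T_B = 133/(8.314×0.0325) = 133/0.27021 = 492.2 K

T_B ≈ 492.2 K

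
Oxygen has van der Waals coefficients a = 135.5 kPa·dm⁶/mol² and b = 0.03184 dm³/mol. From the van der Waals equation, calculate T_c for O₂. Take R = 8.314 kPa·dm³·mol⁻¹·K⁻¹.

For a van der Waals gas, T_c = 8a/(27Rb).
T_c = 8×135.5/(27×8.314×0.03184) = 1084.0/7.1474 = 151.7 K

T_c ≈ 151.7 K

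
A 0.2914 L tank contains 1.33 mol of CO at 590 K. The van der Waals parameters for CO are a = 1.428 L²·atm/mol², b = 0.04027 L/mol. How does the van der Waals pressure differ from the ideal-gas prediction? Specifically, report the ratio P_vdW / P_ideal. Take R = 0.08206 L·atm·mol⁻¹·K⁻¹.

Ideal: P_ideal = nRT/V = (1.33)(0.08206)(590)/0.2914 = 220.976 atm
vdW: P = nRT/(V − nb) − a n²/V² = 64.3925/0.237841 − 2.52599/0.0849140 = 270.738 − 29.7476 = 240.990 atm
Ratio = 240.990/220.976 = 1.091

P_vdW / P_ideal ≈ 1.091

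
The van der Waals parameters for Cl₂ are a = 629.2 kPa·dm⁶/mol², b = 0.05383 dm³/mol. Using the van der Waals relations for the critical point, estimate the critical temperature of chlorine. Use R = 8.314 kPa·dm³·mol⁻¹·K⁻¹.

For a van der Waals gas, T_c = 8a/(27Rb).
T_c = 8×629.2/(27×8.314×0.05383) = 5033.6/12.084 = 416.6 K

T_c ≈ 416.6 K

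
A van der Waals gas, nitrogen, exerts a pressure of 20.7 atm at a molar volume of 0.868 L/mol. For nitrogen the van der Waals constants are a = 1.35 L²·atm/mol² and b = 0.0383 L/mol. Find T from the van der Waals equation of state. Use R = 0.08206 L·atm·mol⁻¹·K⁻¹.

T = (P + a/V_m²)(V_m − b)/R
P + a/V_m² = 20.7 + 1.35/(0.868)² = 22.492 atm
V_m − b = 0.868 − 0.0383 = 0.82970 L/mol
T = (22.492)(0.82970)/0.08206 = 227.4 K

T ≈ 227.4 K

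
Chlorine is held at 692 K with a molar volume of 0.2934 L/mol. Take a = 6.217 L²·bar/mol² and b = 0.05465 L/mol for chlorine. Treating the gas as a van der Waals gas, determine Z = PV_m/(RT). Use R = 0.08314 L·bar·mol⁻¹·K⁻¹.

Z ≈ 0.8606

P = RT/(V_m − b) − a/V_m² = (0.08314)(692)/(0.2934 − 0.05465) − 6.217/(0.2934)²
  = 57.533/0.23875 − 72.221 = 240.98 − 72.221 = 168.76 bar
Z = PV_m/(RT) = (168.76)(0.2934)/((0.08314)(692)) = 49.514/57.533 = 0.8606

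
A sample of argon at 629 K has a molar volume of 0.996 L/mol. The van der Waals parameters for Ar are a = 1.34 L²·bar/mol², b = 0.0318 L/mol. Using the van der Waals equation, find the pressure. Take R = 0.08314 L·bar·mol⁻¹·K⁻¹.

P ≈ 52.89 bar

P = RT/(V_m − b) − a/V_m²
RT/(V_m − b) = (0.08314)(629)/(0.996 − 0.0318) = 52.295/0.96420 = 54.237 bar
a/V_m² = 1.34/(0.996)² = 1.3508 bar
P = 54.237 − 1.3508 = 52.89 bar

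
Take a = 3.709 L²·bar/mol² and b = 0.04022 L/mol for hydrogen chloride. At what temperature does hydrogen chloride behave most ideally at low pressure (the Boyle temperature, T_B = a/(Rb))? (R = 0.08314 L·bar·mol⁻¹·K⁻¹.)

For a van der Waals gas the second virial coefficient B₂ = b − a/(RT) vanishes at T_B = a/(Rb).
T_B = 3.709/(0.08314×0.04022) = 3.709/0.0033439 = 1109 K

T_B ≈ 1109 K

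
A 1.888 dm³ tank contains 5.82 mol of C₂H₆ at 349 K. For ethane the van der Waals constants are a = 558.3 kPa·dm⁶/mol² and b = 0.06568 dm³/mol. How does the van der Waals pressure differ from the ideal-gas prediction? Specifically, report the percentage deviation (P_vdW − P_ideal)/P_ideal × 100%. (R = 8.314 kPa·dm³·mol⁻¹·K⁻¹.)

Ideal: P_ideal = nRT/V = (5.82)(8.314)(349)/1.888 = 8944.51 kPa
vdW: P = nRT/(V − nb) − a n²/V² = 16887.2/1.50574 − 18911.0/3.56454 = 11215.2 − 5305.31 = 5909.9 kPa
% deviation = (5909.9 − 8944.51)/8944.51 × 100% = -33.93%

-33.93 %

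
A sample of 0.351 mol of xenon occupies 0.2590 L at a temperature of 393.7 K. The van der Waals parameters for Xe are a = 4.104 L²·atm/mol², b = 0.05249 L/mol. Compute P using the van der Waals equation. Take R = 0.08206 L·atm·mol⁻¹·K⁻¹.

P = nRT/(V − nb) − a n²/V²
nRT/(V − nb) = (0.351)(0.08206)(393.7)/(0.2590 − 0.351×0.05249) = 11.340/0.24058 = 47.136 atm
a n²/V² = (4.104)(0.351)²/(0.2590)² = 7.5374 atm
P = 47.136 − 7.5374 = 39.60 atm

P ≈ 39.60 atm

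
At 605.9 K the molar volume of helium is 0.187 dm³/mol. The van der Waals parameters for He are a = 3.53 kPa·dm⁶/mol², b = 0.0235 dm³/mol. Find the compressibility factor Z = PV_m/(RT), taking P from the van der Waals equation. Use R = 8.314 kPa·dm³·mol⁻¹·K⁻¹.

P = RT/(V_m − b) − a/V_m² = (8.314)(605.9)/(0.187 − 0.0235) − 3.53/(0.187)²
  = 5037.5/0.16350 − 100.95 = 30810 − 100.95 = 30709 kPa
Z = PV_m/(RT) = (30709)(0.187)/((8.314)(605.9)) = 5742.6/5037.5 = 1.140

Z ≈ 1.140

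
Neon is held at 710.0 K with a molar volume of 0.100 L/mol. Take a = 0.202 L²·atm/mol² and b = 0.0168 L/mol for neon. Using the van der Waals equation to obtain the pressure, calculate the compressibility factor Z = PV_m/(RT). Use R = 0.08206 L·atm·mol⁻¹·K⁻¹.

Z ≈ 1.167

P = RT/(V_m − b) − a/V_m² = (0.08206)(710.0)/(0.100 − 0.0168) − 0.202/(0.100)²
  = 58.263/0.083200 − 20.200 = 700.28 − 20.200 = 680.08 atm
Z = PV_m/(RT) = (680.08)(0.100)/((0.08206)(710.0)) = 68.008/58.263 = 1.167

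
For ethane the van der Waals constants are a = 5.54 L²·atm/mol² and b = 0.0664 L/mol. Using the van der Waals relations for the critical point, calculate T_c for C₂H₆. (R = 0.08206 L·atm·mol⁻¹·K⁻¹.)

For a van der Waals gas, T_c = 8a/(27Rb).
T_c = 8×5.54/(27×0.08206×0.0664) = 44.320/0.14712 = 301.3 K

T_c ≈ 301.3 K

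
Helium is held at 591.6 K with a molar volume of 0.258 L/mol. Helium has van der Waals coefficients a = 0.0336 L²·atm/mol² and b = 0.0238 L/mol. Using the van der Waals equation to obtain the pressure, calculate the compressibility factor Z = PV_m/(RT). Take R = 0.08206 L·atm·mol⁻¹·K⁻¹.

P = RT/(V_m − b) − a/V_m² = (0.08206)(591.6)/(0.258 − 0.0238) − 0.0336/(0.258)²
  = 48.547/0.23420 − 0.50478 = 207.29 − 0.50478 = 206.79 atm
Z = PV_m/(RT) = (206.79)(0.258)/((0.08206)(591.6)) = 53.352/48.547 = 1.099

Z ≈ 1.099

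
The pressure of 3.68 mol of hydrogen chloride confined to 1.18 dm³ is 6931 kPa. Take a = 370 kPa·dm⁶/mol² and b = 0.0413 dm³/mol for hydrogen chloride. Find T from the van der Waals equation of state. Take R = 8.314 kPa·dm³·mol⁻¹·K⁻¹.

T = (P + a n²/V²)(V − nb)/(nR)
P + a n²/V² = 6931 + (370)(3.68)²/(1.18)² = 10530 kPa
V − nb = 1.18 − (3.68)(0.0413) = 1.0280 dm³
T = (10530)(1.0280)/((3.68)(8.314)) = 353.8 K

T ≈ 353.8 K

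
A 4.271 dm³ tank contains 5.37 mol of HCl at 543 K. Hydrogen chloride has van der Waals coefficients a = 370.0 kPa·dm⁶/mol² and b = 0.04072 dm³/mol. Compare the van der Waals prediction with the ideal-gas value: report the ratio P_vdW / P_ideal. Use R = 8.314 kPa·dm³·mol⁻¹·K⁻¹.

Ideal: P_ideal = nRT/V = (5.37)(8.314)(543)/4.271 = 5676.16 kPa
vdW: P = nRT/(V − nb) − a n²/V² = 24242.9/4.05233 − 10669.7/18.2414 = 5982.46 − 584.917 = 5397.54 kPa
Ratio = 5397.54/5676.16 = 0.9509

P_vdW / P_ideal ≈ 0.9509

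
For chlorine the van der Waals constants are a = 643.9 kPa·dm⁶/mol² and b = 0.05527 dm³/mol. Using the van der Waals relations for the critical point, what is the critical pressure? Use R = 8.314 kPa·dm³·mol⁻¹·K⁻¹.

For a van der Waals gas, P_c = a/(27b²).
P_c = 643.9/(27×(0.05527)²) = 643.9/0.082479 = 7807 kPa

P_c ≈ 7807 kPa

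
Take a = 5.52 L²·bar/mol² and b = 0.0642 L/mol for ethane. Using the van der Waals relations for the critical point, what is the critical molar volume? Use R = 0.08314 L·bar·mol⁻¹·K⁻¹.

V_m,c ≈ 0.1926 L/mol

For a van der Waals gas, V_m,c = 3b.
V_m,c = 3×0.0642 = 0.1926 L/mol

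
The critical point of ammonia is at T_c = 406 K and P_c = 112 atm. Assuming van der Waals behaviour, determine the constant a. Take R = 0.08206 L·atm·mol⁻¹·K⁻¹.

a ≈ 4.181 L²·atm/mol²

From T_c = 8a/(27Rb) and P_c = a/(27b²): a = 27 R² T_c²/(64 P_c).
a = 27×(0.08206)²×(406)²/(64×112) = 29969/7168.0 = 4.181 L²·atm/mol²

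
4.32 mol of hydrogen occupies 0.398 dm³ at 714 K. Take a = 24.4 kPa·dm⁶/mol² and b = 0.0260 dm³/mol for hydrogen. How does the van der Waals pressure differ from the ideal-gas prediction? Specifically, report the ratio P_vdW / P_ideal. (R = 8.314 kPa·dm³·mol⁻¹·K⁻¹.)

Ideal: P_ideal = nRT/V = (4.32)(8.314)(714)/0.398 = 64433.1 kPa
vdW: P = nRT/(V − nb) − a n²/V² = 25644.4/0.285680 − 455.363/0.158404 = 89766.2 − 2874.69 = 86891.5 kPa
Ratio = 86891.5/64433.1 = 1.349

P_vdW / P_ideal ≈ 1.349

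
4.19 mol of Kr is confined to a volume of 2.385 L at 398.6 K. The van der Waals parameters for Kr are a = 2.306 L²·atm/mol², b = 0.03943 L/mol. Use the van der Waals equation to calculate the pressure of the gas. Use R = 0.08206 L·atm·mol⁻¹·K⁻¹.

P = nRT/(V − nb) − a n²/V²
nRT/(V − nb) = (4.19)(0.08206)(398.6)/(2.385 − 4.19×0.03943) = 137.05/2.2198 = 61.740 atm
a n²/V² = (2.306)(4.19)²/(2.385)² = 7.1172 atm
P = 61.740 − 7.1172 = 54.62 atm

P ≈ 54.62 atm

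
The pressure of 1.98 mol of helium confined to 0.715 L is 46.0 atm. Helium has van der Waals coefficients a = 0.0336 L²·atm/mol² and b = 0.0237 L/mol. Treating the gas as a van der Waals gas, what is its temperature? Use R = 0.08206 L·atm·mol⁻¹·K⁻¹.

T = (P + a n²/V²)(V − nb)/(nR)
P + a n²/V² = 46.0 + (0.0336)(1.98)²/(0.715)² = 46.258 atm
V − nb = 0.715 − (1.98)(0.0237) = 0.66807 L
T = (46.258)(0.66807)/((1.98)(0.08206)) = 190.2 K

T ≈ 190.2 K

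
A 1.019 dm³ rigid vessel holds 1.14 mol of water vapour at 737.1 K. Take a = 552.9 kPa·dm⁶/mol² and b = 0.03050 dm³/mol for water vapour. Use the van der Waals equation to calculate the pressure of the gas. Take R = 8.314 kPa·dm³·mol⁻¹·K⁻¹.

P = nRT/(V − nb) − a n²/V²
nRT/(V − nb) = (1.14)(8.314)(737.1)/(1.019 − 1.14×0.03050) = 6986.2/0.98423 = 7098.1 kPa
a n²/V² = (552.9)(1.14)²/(1.019)² = 692.00 kPa
P = 7098.1 − 692.00 = 6406 kPa

P ≈ 6406 kPa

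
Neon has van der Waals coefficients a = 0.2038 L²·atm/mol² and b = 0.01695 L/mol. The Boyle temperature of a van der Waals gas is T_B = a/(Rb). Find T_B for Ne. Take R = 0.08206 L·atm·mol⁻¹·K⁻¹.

For a van der Waals gas the second virial coefficient B₂ = b − a/(RT) vanishes at T_B = a/(Rb).
T_B = 0.2038/(0.08206×0.01695) = 0.2038/0.0013909 = 146.5 K

T_B ≈ 146.5 K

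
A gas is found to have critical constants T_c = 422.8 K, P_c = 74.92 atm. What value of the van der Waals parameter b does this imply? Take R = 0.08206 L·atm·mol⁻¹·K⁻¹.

b ≈ 0.05789 L/mol

From T_c = 8a/(27Rb) and P_c = a/(27b²): b = R T_c/(8 P_c).
b = (0.08206)(422.8)/(8×74.92) = 34.695/599.36 = 0.05789 L/mol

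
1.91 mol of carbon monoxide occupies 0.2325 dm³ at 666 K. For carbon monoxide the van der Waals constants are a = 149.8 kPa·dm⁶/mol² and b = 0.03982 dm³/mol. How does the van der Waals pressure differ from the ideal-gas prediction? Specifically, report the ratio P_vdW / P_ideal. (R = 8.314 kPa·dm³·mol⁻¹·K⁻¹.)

Ideal: P_ideal = nRT/V = (1.91)(8.314)(666)/0.2325 = 45487.8 kPa
vdW: P = nRT/(V − nb) − a n²/V² = 10575.9/0.156444 − 546.485/0.0540563 = 67601.8 − 10109.6 = 57492.2 kPa
Ratio = 57492.2/45487.8 = 1.264

P_vdW / P_ideal ≈ 1.264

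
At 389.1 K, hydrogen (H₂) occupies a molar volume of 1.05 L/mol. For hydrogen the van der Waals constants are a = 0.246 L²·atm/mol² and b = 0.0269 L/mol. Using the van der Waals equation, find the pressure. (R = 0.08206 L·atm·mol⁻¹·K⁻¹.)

P = RT/(V_m − b) − a/V_m²
RT/(V_m − b) = (0.08206)(389.1)/(1.05 − 0.0269) = 31.930/1.0231 = 31.209 atm
a/V_m² = 0.246/(1.05)² = 0.22313 atm
P = 31.209 − 0.22313 = 30.99 atm

P ≈ 30.99 atm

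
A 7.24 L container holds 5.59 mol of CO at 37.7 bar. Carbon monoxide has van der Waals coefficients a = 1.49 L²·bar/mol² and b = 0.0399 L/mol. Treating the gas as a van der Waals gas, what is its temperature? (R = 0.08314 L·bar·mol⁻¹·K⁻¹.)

T = (P + a n²/V²)(V − nb)/(nR)
P + a n²/V² = 37.7 + (1.49)(5.59)²/(7.24)² = 38.588 bar
V − nb = 7.24 − (5.59)(0.0399) = 7.0170 L
T = (38.588)(7.0170)/((5.59)(0.08314)) = 582.6 K

T ≈ 582.6 K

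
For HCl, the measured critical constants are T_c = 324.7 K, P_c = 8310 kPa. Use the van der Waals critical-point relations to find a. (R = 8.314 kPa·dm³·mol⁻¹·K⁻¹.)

From T_c = 8a/(27Rb) and P_c = a/(27b²): a = 27 R² T_c²/(64 P_c).
a = 27×(8.314)²×(324.7)²/(64×8310) = 196765241/531840 = 370.0 kPa·dm⁶/mol²

a ≈ 370.0 kPa·dm⁶/mol²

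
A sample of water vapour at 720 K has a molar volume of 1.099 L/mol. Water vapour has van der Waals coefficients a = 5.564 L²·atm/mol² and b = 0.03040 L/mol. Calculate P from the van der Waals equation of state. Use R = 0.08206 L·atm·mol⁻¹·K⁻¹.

P = RT/(V_m − b) − a/V_m²
RT/(V_m − b) = (0.08206)(720)/(1.099 − 0.03040) = 59.083/1.0686 = 55.290 atm
a/V_m² = 5.564/(1.099)² = 4.6067 atm
P = 55.290 − 4.6067 = 50.68 atm

P ≈ 50.68 atm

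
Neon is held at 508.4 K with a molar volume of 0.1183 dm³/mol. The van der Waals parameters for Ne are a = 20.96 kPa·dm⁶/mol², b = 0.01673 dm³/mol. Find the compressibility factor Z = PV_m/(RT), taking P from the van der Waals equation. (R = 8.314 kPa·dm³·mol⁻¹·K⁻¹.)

P = RT/(V_m − b) − a/V_m² = (8.314)(508.4)/(0.1183 − 0.01673) − 20.96/(0.1183)²
  = 4226.8/0.10157 − 1497.7 = 41615 − 1497.7 = 40117 kPa
Z = PV_m/(RT) = (40117)(0.1183)/((8.314)(508.4)) = 4745.8/4226.8 = 1.123

Z ≈ 1.123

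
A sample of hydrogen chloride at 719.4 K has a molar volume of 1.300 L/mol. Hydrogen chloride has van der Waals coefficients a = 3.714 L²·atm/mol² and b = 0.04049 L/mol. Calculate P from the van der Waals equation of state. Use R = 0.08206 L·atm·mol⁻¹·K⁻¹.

P = RT/(V_m − b) − a/V_m²
RT/(V_m − b) = (0.08206)(719.4)/(1.300 − 0.04049) = 59.034/1.2595 = 46.871 atm
a/V_m² = 3.714/(1.300)² = 2.1976 atm
P = 46.871 − 2.1976 = 44.67 atm

P ≈ 44.67 atm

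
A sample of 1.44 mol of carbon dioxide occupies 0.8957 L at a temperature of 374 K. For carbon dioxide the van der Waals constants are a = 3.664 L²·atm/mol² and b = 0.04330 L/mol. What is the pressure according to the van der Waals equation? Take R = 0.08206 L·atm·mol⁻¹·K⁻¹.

P = nRT/(V − nb) − a n²/V²
nRT/(V − nb) = (1.44)(0.08206)(374)/(0.8957 − 1.44×0.04330) = 44.194/0.83335 = 53.032 atm
a n²/V² = (3.664)(1.44)²/(0.8957)² = 9.4701 atm
P = 53.032 − 9.4701 = 43.56 atm

P ≈ 43.56 atm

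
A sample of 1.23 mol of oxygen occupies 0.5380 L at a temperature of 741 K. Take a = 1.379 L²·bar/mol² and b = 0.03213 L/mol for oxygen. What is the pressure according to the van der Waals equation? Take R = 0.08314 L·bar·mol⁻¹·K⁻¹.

P ≈ 144.8 bar

P = nRT/(V − nb) − a n²/V²
nRT/(V − nb) = (1.23)(0.08314)(741)/(0.5380 − 1.23×0.03213) = 75.776/0.49848 = 152.01 bar
a n²/V² = (1.379)(1.23)²/(0.5380)² = 7.2079 bar
P = 152.01 − 7.2079 = 144.8 bar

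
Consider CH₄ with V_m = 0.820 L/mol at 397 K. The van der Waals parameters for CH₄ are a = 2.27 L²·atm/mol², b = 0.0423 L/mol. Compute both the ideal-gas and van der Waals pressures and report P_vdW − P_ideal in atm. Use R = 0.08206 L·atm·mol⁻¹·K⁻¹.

Ideal: P_ideal = RT/V_m = (0.08206)(397)/0.820 = 39.7290 atm
vdW: P = RT/(V_m − b) − a/V_m² = 32.5778/0.777700 − 2.27/0.672400 = 41.8899 − 3.37597 = 38.5139 atm
ΔP = 38.5139 − 39.7290 = -1.215 atm

ΔP ≈ -1.215 atm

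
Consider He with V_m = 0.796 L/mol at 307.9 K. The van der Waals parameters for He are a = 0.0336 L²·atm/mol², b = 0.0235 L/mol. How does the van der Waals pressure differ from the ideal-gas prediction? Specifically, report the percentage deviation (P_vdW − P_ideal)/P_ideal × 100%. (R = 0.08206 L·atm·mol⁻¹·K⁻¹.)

2.88 %

Ideal: P_ideal = RT/V_m = (0.08206)(307.9)/0.796 = 31.7416 atm
vdW: P = RT/(V_m − b) − a/V_m² = 25.2663/0.772500 − 0.0336/0.633616 = 32.7072 − 0.0530290 = 32.6542 atm
% deviation = (32.6542 − 31.7416)/31.7416 × 100% = 2.88%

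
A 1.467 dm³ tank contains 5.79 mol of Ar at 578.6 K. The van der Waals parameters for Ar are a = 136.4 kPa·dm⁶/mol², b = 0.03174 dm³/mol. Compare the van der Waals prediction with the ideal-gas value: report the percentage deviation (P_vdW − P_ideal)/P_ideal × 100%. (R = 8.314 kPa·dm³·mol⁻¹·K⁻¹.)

3.13 %

Ideal: P_ideal = nRT/V = (5.79)(8.314)(578.6)/1.467 = 18986.1 kPa
vdW: P = nRT/(V − nb) − a n²/V² = 27852.7/1.28323 − 4572.69/2.15209 = 21705.2 − 2124.77 = 19580.4 kPa
% deviation = (19580.4 − 18986.1)/18986.1 × 100% = 3.13%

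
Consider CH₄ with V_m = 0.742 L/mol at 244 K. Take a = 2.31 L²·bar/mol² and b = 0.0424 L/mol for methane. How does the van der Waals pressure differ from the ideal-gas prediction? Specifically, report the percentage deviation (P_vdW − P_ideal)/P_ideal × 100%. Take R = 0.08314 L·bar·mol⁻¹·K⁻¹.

-9.29 %

Ideal: P_ideal = RT/V_m = (0.08314)(244)/0.742 = 27.3398 bar
vdW: P = RT/(V_m − b) − a/V_m² = 20.2862/0.699600 − 2.31/0.550564 = 28.9969 − 4.19570 = 24.8012 bar
% deviation = (24.8012 − 27.3398)/27.3398 × 100% = -9.29%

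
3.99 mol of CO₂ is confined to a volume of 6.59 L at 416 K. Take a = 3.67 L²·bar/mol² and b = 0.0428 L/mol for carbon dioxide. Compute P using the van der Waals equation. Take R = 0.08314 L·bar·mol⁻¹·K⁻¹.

P ≈ 20.15 bar

P = nRT/(V − nb) − a n²/V²
nRT/(V − nb) = (3.99)(0.08314)(416)/(6.59 − 3.99×0.0428) = 138.00/6.4192 = 21.498 bar
a n²/V² = (3.67)(3.99)²/(6.59)² = 1.3454 bar
P = 21.498 − 1.3454 = 20.15 bar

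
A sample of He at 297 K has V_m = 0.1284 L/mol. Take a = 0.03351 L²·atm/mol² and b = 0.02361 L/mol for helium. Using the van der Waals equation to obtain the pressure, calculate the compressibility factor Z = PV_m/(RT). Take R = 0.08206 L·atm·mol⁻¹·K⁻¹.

Z ≈ 1.215

P = RT/(V_m − b) − a/V_m² = (0.08206)(297)/(0.1284 − 0.02361) − 0.03351/(0.1284)²
  = 24.372/0.10479 − 2.0326 = 232.58 − 2.0326 = 230.55 atm
Z = PV_m/(RT) = (230.55)(0.1284)/((0.08206)(297)) = 29.603/24.372 = 1.215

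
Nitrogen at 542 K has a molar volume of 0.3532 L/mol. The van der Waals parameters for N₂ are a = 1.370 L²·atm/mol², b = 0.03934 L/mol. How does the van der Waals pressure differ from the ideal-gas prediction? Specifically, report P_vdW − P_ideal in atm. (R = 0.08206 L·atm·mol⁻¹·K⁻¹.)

Ideal: P_ideal = RT/V_m = (0.08206)(542)/0.3532 = 125.924 atm
vdW: P = RT/(V_m − b) − a/V_m² = 44.4765/0.313860 − 1.370/0.124750 = 141.708 − 10.9820 = 130.726 atm
ΔP = 130.726 − 125.924 = 4.80 atm

ΔP ≈ 4.80 atm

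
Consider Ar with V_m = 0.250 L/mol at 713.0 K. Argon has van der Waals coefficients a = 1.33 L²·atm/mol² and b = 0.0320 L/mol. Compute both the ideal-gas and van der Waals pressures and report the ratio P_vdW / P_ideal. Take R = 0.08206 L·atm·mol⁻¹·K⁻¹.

P_vdW / P_ideal ≈ 1.056

Ideal: P_ideal = RT/V_m = (0.08206)(713.0)/0.250 = 234.035 atm
vdW: P = RT/(V_m − b) − a/V_m² = 58.5088/0.218000 − 1.33/0.0625000 = 268.389 − 21.2800 = 247.109 atm
Ratio = 247.109/234.035 = 1.056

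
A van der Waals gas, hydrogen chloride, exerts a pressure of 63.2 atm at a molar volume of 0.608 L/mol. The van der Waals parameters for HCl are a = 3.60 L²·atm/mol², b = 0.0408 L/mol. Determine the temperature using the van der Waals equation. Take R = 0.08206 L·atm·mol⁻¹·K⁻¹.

T = (P + a/V_m²)(V_m − b)/R
P + a/V_m² = 63.2 + 3.60/(0.608)² = 72.939 atm
V_m − b = 0.608 − 0.0408 = 0.56720 L/mol
T = (72.939)(0.56720)/0.08206 = 504.2 K

T ≈ 504.2 K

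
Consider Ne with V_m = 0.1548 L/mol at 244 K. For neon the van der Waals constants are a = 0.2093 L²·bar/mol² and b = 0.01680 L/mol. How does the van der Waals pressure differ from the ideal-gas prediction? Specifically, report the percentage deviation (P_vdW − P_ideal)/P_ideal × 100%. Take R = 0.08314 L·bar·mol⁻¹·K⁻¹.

Ideal: P_ideal = RT/V_m = (0.08314)(244)/0.1548 = 131.048 bar
vdW: P = RT/(V_m − b) − a/V_m² = 20.2862/0.138000 − 0.2093/0.0239630 = 147.001 − 8.73430 = 138.267 bar
% deviation = (138.267 − 131.048)/131.048 × 100% = 5.51%

5.51 %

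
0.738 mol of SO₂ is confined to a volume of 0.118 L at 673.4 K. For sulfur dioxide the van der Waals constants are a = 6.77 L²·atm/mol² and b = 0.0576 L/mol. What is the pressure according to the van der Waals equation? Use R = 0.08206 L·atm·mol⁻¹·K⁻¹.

P ≈ 275.4 atm

P = nRT/(V − nb) − a n²/V²
nRT/(V − nb) = (0.738)(0.08206)(673.4)/(0.118 − 0.738×0.0576) = 40.781/0.075491 = 540.21 atm
a n²/V² = (6.77)(0.738)²/(0.118)² = 264.81 atm
P = 540.21 − 264.81 = 275.4 atm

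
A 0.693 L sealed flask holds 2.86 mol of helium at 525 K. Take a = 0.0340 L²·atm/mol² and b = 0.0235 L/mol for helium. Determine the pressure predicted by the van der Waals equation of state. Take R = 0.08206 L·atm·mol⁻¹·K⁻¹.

P ≈ 196.3 atm

P = nRT/(V − nb) − a n²/V²
nRT/(V − nb) = (2.86)(0.08206)(525)/(0.693 − 2.86×0.0235) = 123.21/0.62579 = 196.89 atm
a n²/V² = (0.0340)(2.86)²/(0.693)² = 0.57909 atm
P = 196.89 − 0.57909 = 196.3 atm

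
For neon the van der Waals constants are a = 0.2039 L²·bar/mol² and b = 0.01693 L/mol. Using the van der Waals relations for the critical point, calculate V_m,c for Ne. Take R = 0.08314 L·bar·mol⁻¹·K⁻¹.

For a van der Waals gas, V_m,c = 3b.
V_m,c = 3×0.01693 = 0.05079 L/mol

V_m,c ≈ 0.05079 L/mol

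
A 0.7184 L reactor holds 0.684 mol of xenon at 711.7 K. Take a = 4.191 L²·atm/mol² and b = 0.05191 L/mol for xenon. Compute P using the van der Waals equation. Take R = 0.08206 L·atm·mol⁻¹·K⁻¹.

P = nRT/(V − nb) − a n²/V²
nRT/(V − nb) = (0.684)(0.08206)(711.7)/(0.7184 − 0.684×0.05191) = 39.947/0.68289 = 58.497 atm
a n²/V² = (4.191)(0.684)²/(0.7184)² = 3.7992 atm
P = 58.497 − 3.7992 = 54.70 atm

P ≈ 54.70 atm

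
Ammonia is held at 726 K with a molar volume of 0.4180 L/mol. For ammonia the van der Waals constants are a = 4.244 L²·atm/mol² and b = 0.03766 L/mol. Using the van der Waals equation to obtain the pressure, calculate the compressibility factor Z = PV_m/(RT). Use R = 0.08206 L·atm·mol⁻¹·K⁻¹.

Z ≈ 0.9286

P = RT/(V_m − b) − a/V_m² = (0.08206)(726)/(0.4180 − 0.03766) − 4.244/(0.4180)²
  = 59.576/0.38034 − 24.290 = 156.64 − 24.290 = 132.35 atm
Z = PV_m/(RT) = (132.35)(0.4180)/((0.08206)(726)) = 55.322/59.576 = 0.9286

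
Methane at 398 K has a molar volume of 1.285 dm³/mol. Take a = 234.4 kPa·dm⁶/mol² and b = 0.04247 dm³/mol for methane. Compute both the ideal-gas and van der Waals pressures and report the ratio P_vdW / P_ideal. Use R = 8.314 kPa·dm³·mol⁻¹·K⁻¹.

Ideal: P_ideal = RT/V_m = (8.314)(398)/1.285 = 2575.08 kPa
vdW: P = RT/(V_m − b) − a/V_m² = 3308.97/1.24253 − 234.4/1.65123 = 2663.09 − 141.955 = 2521.14 kPa
Ratio = 2521.14/2575.08 = 0.9791

P_vdW / P_ideal ≈ 0.9791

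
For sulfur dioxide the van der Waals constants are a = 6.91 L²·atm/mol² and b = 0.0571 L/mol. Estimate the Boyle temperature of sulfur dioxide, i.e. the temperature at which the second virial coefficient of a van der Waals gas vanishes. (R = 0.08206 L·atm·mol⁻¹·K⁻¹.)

T_B ≈ 1475 K

For a van der Waals gas the second virial coefficient B₂ = b − a/(RT) vanishes at T_B = a/(Rb).
T_B = 6.91/(0.08206×0.0571) = 6.91/0.0046856 = 1475 K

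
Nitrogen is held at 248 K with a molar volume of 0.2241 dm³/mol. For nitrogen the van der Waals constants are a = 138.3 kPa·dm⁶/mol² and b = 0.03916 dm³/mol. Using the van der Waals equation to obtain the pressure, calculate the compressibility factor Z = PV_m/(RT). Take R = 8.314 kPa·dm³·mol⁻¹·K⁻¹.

P = RT/(V_m − b) − a/V_m² = (8.314)(248)/(0.2241 − 0.03916) − 138.3/(0.2241)²
  = 2061.9/0.18494 − 2753.8 = 11149 − 2753.8 = 8395 kPa
Z = PV_m/(RT) = (8395)(0.2241)/((8.314)(248)) = 1881.3/2061.9 = 0.9124

Z ≈ 0.9124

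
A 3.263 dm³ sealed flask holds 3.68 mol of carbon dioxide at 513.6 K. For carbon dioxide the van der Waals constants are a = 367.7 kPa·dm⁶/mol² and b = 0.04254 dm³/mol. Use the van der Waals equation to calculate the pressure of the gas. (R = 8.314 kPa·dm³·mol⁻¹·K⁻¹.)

P ≈ 4591 kPa

P = nRT/(V − nb) − a n²/V²
nRT/(V − nb) = (3.68)(8.314)(513.6)/(3.263 − 3.68×0.04254) = 15714/3.1065 = 5058.4 kPa
a n²/V² = (367.7)(3.68)²/(3.263)² = 467.69 kPa
P = 5058.4 − 467.69 = 4591 kPa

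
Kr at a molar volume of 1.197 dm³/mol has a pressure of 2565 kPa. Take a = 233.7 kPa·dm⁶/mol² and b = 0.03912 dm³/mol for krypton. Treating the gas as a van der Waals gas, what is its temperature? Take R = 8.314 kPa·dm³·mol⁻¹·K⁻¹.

T ≈ 379.9 K

T = (P + a/V_m²)(V_m − b)/R
P + a/V_m² = 2565 + 233.7/(1.197)² = 2728.1 kPa
V_m − b = 1.197 − 0.03912 = 1.1579 dm³/mol
T = (2728.1)(1.1579)/8.314 = 379.9 K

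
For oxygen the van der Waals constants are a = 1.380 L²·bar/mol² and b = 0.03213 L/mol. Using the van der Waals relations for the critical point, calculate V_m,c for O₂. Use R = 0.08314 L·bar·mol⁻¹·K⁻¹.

For a van der Waals gas, V_m,c = 3b.
V_m,c = 3×0.03213 = 0.09639 L/mol

V_m,c ≈ 0.09639 L/mol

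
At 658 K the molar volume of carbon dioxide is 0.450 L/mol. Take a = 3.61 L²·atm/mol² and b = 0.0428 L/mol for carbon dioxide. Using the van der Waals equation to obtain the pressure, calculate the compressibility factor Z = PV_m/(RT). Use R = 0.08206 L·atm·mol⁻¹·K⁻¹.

Z ≈ 0.9565

P = RT/(V_m − b) − a/V_m² = (0.08206)(658)/(0.450 − 0.0428) − 3.61/(0.450)²
  = 53.995/0.40720 − 17.827 = 132.60 − 17.827 = 114.77 atm
Z = PV_m/(RT) = (114.77)(0.450)/((0.08206)(658)) = 51.647/53.995 = 0.9565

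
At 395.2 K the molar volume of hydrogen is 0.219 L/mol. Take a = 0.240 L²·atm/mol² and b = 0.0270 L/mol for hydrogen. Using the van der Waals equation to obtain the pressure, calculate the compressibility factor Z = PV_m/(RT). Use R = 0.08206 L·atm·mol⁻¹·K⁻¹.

Z ≈ 1.107

P = RT/(V_m − b) − a/V_m² = (0.08206)(395.2)/(0.219 − 0.0270) − 0.240/(0.219)²
  = 32.430/0.19200 − 5.0041 = 168.91 − 5.0041 = 163.91 atm
Z = PV_m/(RT) = (163.91)(0.219)/((0.08206)(395.2)) = 35.896/32.430 = 1.107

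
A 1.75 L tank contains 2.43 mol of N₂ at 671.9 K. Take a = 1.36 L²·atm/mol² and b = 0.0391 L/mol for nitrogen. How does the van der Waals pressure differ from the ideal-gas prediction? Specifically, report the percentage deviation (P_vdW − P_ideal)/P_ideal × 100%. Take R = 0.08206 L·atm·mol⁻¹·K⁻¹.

2.32 %

Ideal: P_ideal = nRT/V = (2.43)(0.08206)(671.9)/1.75 = 76.5604 atm
vdW: P = nRT/(V − nb) − a n²/V² = 133.981/1.65499 − 8.03066/3.06250 = 80.9558 − 2.62226 = 78.3335 atm
% deviation = (78.3335 − 76.5604)/76.5604 × 100% = 2.32%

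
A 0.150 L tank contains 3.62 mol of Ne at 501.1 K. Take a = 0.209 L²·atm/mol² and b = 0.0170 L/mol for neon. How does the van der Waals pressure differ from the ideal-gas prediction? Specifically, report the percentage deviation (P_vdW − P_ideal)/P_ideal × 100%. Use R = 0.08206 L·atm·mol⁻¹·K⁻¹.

57.30 %

Ideal: P_ideal = nRT/V = (3.62)(0.08206)(501.1)/0.150 = 992.369 atm
vdW: P = nRT/(V − nb) − a n²/V² = 148.855/0.0884600 − 2.73882/0.0225000 = 1682.74 − 121.725 = 1561.02 atm
% deviation = (1561.02 − 992.369)/992.369 × 100% = 57.30%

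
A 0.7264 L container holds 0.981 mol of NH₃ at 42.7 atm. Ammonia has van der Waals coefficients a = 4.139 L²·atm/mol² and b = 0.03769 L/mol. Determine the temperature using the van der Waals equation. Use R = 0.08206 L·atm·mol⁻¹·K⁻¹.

T = (P + a n²/V²)(V − nb)/(nR)
P + a n²/V² = 42.7 + (4.139)(0.981)²/(0.7264)² = 50.249 atm
V − nb = 0.7264 − (0.981)(0.03769) = 0.68943 L
T = (50.249)(0.68943)/((0.981)(0.08206)) = 430.3 K

T ≈ 430.3 K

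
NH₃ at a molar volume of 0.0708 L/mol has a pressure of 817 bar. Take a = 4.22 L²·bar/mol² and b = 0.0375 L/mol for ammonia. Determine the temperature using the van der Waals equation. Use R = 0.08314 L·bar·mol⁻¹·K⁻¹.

T = (P + a/V_m²)(V_m − b)/R
P + a/V_m² = 817 + 4.22/(0.0708)² = 1658.9 bar
V_m − b = 0.0708 − 0.0375 = 0.033300 L/mol
T = (1658.9)(0.033300)/0.08314 = 664.4 K

T ≈ 664.4 K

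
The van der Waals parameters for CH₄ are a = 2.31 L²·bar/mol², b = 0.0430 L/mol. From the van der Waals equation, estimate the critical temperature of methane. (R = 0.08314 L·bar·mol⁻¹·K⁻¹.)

For a van der Waals gas, T_c = 8a/(27Rb).
T_c = 8×2.31/(27×0.08314×0.0430) = 18.480/0.096526 = 191.5 K

T_c ≈ 191.5 K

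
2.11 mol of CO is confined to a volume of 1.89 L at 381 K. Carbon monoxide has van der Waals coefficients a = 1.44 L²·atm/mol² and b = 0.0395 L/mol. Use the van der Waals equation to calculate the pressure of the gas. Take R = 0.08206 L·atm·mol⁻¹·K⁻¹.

P = nRT/(V − nb) − a n²/V²
nRT/(V − nb) = (2.11)(0.08206)(381)/(1.89 − 2.11×0.0395) = 65.969/1.8067 = 36.514 atm
a n²/V² = (1.44)(2.11)²/(1.89)² = 1.7947 atm
P = 36.514 − 1.7947 = 34.72 atm

P ≈ 34.72 atm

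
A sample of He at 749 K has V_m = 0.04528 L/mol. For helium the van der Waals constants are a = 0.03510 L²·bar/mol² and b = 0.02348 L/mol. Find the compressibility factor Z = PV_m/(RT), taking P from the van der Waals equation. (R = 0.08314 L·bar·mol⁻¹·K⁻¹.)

P = RT/(V_m − b) − a/V_m² = (0.08314)(749)/(0.04528 − 0.02348) − 0.03510/(0.04528)²
  = 62.272/0.021800 − 17.120 = 2856.5 − 17.120 = 2839.4 bar
Z = PV_m/(RT) = (2839.4)(0.04528)/((0.08314)(749)) = 128.57/62.272 = 2.065

Z ≈ 2.065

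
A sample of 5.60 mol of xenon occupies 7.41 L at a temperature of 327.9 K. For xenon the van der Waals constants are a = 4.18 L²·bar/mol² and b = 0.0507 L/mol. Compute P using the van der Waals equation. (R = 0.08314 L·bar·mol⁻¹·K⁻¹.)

P ≈ 19.04 bar

P = nRT/(V − nb) − a n²/V²
nRT/(V − nb) = (5.60)(0.08314)(327.9)/(7.41 − 5.60×0.0507) = 152.66/7.1261 = 21.423 bar
a n²/V² = (4.18)(5.60)²/(7.41)² = 2.3873 bar
P = 21.423 − 2.3873 = 19.04 bar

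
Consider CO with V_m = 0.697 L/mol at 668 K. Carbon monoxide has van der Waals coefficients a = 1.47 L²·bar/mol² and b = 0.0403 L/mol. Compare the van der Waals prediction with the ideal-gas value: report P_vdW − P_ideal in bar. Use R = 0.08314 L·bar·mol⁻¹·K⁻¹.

Ideal: P_ideal = RT/V_m = (0.08314)(668)/0.697 = 79.6808 bar
vdW: P = RT/(V_m − b) − a/V_m² = 55.5375/0.656700 − 1.47/0.485809 = 84.5706 − 3.02588 = 81.5447 bar
ΔP = 81.5447 − 79.6808 = 1.864 bar

ΔP ≈ 1.864 bar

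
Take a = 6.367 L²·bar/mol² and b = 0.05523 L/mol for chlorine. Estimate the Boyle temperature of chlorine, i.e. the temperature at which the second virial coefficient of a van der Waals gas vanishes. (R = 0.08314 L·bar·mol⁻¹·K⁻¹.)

T_B ≈ 1387 K

For a van der Waals gas the second virial coefficient B₂ = b − a/(RT) vanishes at T_B = a/(Rb).
T_B = 6.367/(0.08314×0.05523) = 6.367/0.0045918 = 1387 K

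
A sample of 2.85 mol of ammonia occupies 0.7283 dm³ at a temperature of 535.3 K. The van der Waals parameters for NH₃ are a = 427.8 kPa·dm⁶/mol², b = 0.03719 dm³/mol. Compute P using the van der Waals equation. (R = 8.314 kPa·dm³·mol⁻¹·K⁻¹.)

P ≈ 13831 kPa

P = nRT/(V − nb) − a n²/V²
nRT/(V − nb) = (2.85)(8.314)(535.3)/(0.7283 − 2.85×0.03719) = 12684/0.62231 = 20382 kPa
a n²/V² = (427.8)(2.85)²/(0.7283)² = 6551.0 kPa
P = 20382 − 6551.0 = 13831 kPa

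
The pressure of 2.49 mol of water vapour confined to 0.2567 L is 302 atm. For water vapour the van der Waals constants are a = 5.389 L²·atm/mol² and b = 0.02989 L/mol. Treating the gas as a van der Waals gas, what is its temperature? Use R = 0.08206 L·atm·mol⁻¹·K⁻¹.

T ≈ 721.7 K

T = (P + a n²/V²)(V − nb)/(nR)
P + a n²/V² = 302 + (5.389)(2.49)²/(0.2567)² = 809.06 atm
V − nb = 0.2567 − (2.49)(0.02989) = 0.18227 L
T = (809.06)(0.18227)/((2.49)(0.08206)) = 721.7 K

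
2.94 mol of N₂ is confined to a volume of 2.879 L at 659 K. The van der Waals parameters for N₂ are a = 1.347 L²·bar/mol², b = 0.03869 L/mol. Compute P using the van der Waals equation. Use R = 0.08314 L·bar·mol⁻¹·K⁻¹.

P = nRT/(V − nb) − a n²/V²
nRT/(V − nb) = (2.94)(0.08314)(659)/(2.879 − 2.94×0.03869) = 161.08/2.7653 = 58.250 bar
a n²/V² = (1.347)(2.94)²/(2.879)² = 1.4047 bar
P = 58.250 − 1.4047 = 56.85 bar

P ≈ 56.85 bar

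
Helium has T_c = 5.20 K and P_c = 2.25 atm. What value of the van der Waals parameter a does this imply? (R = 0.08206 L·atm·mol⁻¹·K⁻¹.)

a ≈ 0.03414 L²·atm/mol²

From T_c = 8a/(27Rb) and P_c = a/(27b²): a = 27 R² T_c²/(64 P_c).
a = 27×(0.08206)²×(5.20)²/(64×2.25) = 4.9162/144.00 = 0.03414 L²·atm/mol²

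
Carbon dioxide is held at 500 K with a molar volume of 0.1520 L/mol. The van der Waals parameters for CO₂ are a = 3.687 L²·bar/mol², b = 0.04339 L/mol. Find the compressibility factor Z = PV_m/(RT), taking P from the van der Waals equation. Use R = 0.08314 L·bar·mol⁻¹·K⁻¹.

Z ≈ 0.8160

P = RT/(V_m − b) − a/V_m² = (0.08314)(500)/(0.1520 − 0.04339) − 3.687/(0.1520)²
  = 41.570/0.10861 − 159.58 = 382.75 − 159.58 = 223.17 bar
Z = PV_m/(RT) = (223.17)(0.1520)/((0.08314)(500)) = 33.922/41.570 = 0.8160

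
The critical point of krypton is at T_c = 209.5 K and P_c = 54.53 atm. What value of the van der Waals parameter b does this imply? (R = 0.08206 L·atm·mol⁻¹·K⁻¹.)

b ≈ 0.03941 L/mol

From T_c = 8a/(27Rb) and P_c = a/(27b²): b = R T_c/(8 P_c).
b = (0.08206)(209.5)/(8×54.53) = 17.192/436.24 = 0.03941 L/mol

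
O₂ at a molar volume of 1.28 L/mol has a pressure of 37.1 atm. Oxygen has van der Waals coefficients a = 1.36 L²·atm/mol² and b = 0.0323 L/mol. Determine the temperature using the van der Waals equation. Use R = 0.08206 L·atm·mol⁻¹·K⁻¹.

T ≈ 576.7 K

T = (P + a/V_m²)(V_m − b)/R
P + a/V_m² = 37.1 + 1.36/(1.28)² = 37.930 atm
V_m − b = 1.28 − 0.0323 = 1.2477 L/mol
T = (37.930)(1.2477)/0.08206 = 576.7 K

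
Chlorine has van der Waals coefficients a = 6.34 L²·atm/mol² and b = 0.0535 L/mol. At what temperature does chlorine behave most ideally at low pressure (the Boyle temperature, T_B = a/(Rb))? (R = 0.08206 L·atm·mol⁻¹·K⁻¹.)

For a van der Waals gas the second virial coefficient B₂ = b − a/(RT) vanishes at T_B = a/(Rb).
T_B = 6.34/(0.08206×0.0535) = 6.34/0.0043902 = 1444 K

T_B ≈ 1444 K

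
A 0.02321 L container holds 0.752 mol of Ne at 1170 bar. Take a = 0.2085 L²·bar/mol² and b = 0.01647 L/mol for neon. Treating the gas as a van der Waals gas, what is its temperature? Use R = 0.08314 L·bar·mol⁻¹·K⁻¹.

T ≈ 240.5 K

T = (P + a n²/V²)(V − nb)/(nR)
P + a n²/V² = 1170 + (0.2085)(0.752)²/(0.02321)² = 1388.9 bar
V − nb = 0.02321 − (0.752)(0.01647) = 0.010825 L
T = (1388.9)(0.010825)/((0.752)(0.08314)) = 240.5 K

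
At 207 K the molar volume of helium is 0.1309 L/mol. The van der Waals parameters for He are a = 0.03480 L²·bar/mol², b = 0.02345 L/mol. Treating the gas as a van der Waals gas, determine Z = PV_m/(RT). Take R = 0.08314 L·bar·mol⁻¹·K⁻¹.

Z ≈ 1.203

P = RT/(V_m − b) − a/V_m² = (0.08314)(207)/(0.1309 − 0.02345) − 0.03480/(0.1309)²
  = 17.210/0.10745 − 2.0310 = 160.17 − 2.0310 = 158.14 bar
Z = PV_m/(RT) = (158.14)(0.1309)/((0.08314)(207)) = 20.701/17.210 = 1.203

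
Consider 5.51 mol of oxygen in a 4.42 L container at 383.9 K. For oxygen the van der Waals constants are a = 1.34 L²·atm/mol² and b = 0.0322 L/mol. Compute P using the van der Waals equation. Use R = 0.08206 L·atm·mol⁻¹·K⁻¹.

P ≈ 38.83 atm

P = nRT/(V − nb) − a n²/V²
nRT/(V − nb) = (5.51)(0.08206)(383.9)/(4.42 − 5.51×0.0322) = 173.58/4.2426 = 40.914 atm
a n²/V² = (1.34)(5.51)²/(4.42)² = 2.0824 atm
P = 40.914 − 2.0824 = 38.83 atm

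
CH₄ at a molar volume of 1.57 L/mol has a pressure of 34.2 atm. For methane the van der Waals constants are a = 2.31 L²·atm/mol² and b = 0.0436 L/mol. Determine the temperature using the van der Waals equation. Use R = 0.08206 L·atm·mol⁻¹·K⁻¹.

T = (P + a/V_m²)(V_m − b)/R
P + a/V_m² = 34.2 + 2.31/(1.57)² = 35.137 atm
V_m − b = 1.57 − 0.0436 = 1.5264 L/mol
T = (35.137)(1.5264)/0.08206 = 653.6 K

T ≈ 653.6 K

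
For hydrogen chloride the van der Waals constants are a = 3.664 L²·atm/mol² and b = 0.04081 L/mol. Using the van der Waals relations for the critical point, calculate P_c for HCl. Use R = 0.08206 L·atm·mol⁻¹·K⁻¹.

P_c ≈ 81.48 atm

For a van der Waals gas, P_c = a/(27b²).
P_c = 3.664/(27×(0.04081)²) = 3.664/0.044967 = 81.48 atm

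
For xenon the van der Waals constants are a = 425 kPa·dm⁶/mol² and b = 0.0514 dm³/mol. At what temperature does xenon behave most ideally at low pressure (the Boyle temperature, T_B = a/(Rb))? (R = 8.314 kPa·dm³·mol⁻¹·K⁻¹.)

For a van der Waals gas the second virial coefficient B₂ = b − a/(RT) vanishes at T_B = a/(Rb).
T_B = 425/(8.314×0.0514) = 425/0.42734 = 994.5 K

T_B ≈ 994.5 K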